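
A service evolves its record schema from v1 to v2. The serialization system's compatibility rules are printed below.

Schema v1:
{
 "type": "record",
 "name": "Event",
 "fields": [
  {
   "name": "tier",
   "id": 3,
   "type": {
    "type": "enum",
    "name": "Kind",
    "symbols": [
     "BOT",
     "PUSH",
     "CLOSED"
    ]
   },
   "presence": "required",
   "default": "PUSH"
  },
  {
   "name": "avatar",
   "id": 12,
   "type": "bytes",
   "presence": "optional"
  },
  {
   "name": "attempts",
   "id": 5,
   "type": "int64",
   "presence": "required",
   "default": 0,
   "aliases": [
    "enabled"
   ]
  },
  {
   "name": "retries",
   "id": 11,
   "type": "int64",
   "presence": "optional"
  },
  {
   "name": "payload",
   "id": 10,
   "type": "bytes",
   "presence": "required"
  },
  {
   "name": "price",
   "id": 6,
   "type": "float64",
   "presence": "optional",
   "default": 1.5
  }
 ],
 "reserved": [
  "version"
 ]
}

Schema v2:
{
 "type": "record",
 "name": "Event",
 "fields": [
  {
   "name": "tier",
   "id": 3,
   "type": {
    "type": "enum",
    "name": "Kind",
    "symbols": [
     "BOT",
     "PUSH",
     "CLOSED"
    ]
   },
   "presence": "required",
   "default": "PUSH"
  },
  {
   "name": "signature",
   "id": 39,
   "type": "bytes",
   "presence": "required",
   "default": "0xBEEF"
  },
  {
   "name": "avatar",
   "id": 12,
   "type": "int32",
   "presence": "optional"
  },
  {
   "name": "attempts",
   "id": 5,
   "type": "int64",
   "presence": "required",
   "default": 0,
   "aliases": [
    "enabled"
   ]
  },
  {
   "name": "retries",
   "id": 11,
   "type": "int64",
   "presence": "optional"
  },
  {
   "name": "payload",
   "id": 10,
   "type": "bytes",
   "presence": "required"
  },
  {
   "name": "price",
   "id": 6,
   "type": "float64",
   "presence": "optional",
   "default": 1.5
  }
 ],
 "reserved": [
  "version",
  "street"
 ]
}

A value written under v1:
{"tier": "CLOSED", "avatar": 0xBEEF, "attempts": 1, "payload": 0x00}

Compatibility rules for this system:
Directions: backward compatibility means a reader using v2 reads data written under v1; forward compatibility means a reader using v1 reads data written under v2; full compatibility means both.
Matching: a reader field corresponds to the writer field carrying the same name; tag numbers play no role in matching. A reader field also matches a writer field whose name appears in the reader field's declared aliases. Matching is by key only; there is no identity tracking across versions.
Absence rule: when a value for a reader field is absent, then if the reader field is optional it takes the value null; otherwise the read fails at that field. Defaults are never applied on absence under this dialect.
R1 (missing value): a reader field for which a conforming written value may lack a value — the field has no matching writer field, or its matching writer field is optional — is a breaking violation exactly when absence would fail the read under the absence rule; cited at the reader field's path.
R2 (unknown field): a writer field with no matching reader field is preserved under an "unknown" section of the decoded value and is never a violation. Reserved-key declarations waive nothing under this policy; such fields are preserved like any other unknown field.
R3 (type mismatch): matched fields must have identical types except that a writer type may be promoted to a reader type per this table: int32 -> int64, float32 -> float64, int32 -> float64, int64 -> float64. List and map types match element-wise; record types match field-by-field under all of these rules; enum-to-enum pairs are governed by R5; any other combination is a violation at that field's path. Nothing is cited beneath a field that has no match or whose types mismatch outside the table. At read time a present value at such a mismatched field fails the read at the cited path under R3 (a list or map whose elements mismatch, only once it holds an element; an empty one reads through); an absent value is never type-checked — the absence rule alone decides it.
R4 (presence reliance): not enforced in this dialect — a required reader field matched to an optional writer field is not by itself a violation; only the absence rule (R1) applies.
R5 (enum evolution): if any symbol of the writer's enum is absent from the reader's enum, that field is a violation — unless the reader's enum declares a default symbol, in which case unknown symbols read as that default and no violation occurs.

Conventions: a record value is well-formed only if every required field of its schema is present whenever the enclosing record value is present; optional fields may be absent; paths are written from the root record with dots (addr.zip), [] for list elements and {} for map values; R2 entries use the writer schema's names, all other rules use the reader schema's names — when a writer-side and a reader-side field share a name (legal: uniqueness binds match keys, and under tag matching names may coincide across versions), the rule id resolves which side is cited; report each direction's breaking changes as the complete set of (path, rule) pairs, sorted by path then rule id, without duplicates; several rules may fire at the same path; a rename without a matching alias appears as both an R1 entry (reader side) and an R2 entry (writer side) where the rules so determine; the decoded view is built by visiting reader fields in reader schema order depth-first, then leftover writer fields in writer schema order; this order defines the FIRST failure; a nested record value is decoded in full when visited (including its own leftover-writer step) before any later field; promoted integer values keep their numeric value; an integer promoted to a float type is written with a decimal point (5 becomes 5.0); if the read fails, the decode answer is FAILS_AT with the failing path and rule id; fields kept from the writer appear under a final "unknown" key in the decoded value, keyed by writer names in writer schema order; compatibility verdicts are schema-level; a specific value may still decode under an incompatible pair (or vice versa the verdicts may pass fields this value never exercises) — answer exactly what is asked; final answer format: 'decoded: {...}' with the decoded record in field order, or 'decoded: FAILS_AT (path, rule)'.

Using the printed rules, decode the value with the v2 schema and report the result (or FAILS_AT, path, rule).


arrows below run writer -> reader for Event
decode (reader v2):
  tier := "CLOSED"
  read fails at signature under R1 (no fill)
  => FAILS_AT (signature, R1)
remaining Event differences; none change what is asked:
  field avatar in record Event: type bytes changed to int32 -> affects the rule determinations only; this particular Event value decodes identically

decoded: FAILS_AT (signature, R1)


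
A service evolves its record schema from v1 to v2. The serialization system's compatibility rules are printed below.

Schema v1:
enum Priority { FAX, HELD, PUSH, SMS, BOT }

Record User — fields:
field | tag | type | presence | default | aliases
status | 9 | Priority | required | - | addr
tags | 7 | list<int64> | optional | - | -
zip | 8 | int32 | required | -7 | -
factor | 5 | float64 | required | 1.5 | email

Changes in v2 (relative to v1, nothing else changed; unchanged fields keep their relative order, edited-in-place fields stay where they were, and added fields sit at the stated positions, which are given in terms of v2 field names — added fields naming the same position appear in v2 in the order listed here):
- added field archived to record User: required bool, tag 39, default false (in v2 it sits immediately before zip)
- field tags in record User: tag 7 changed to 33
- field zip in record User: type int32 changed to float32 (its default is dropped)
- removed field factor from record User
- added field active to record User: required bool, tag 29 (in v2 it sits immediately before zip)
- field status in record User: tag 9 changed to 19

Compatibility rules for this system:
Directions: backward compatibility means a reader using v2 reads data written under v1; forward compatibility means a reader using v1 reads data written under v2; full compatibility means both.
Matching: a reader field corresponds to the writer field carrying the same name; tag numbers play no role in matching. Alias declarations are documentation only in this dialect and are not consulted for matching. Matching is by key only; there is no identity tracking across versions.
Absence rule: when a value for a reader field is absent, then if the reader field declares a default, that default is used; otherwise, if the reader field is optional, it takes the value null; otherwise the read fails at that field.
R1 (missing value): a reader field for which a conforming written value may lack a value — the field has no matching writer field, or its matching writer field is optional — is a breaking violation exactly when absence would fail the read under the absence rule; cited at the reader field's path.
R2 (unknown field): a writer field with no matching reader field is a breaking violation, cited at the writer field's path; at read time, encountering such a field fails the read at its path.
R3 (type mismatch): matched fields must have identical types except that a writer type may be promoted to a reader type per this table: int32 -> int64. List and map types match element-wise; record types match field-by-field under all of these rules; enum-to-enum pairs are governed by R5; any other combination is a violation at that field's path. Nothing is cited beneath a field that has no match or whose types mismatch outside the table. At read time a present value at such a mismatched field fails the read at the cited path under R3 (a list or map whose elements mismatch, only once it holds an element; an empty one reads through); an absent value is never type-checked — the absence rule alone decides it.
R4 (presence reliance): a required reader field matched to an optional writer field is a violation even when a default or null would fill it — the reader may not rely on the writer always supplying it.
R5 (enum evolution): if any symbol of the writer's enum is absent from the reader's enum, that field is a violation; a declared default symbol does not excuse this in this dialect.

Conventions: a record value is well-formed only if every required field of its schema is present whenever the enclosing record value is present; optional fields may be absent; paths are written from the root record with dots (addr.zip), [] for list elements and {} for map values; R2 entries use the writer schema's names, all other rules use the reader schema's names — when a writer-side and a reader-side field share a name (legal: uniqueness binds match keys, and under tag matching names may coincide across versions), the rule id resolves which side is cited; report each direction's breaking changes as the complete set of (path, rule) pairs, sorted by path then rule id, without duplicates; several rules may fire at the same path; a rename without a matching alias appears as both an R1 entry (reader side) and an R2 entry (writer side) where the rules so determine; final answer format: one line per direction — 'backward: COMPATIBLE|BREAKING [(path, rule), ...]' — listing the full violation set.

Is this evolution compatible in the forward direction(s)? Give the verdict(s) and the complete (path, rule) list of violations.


arrows below run writer -> reader for User
forward for User (reader v1, writer v2):
  status: paired with writer status (Priority -> Priority; writer required)
  tags: paired with writer tags (list<int64> -> list<int64>; writer optional)
  zip: paired with writer zip (float32 -> int32; writer required)
  no writer field matches reader factor
  writer archived: unknown to reader
  writer active: unknown to reader
  violation R2 at active
  violation R2 at archived
  violation R3 at zip
  => forward: BREAKING (3)
diffs on User not affecting the asked answer:
  field tags in record User: tag 7 changed to 33 -> fires no rule on User, leaving the asked answer as it is
  removed field factor from record User -> fires only in the backward direction of User, which is not asked here
  field status in record User: tag 9 changed to 19 -> fires no rule on User, leaving the asked answer as it is

forward: BREAKING [(active, R2), (archived, R2), (zip, R3)]


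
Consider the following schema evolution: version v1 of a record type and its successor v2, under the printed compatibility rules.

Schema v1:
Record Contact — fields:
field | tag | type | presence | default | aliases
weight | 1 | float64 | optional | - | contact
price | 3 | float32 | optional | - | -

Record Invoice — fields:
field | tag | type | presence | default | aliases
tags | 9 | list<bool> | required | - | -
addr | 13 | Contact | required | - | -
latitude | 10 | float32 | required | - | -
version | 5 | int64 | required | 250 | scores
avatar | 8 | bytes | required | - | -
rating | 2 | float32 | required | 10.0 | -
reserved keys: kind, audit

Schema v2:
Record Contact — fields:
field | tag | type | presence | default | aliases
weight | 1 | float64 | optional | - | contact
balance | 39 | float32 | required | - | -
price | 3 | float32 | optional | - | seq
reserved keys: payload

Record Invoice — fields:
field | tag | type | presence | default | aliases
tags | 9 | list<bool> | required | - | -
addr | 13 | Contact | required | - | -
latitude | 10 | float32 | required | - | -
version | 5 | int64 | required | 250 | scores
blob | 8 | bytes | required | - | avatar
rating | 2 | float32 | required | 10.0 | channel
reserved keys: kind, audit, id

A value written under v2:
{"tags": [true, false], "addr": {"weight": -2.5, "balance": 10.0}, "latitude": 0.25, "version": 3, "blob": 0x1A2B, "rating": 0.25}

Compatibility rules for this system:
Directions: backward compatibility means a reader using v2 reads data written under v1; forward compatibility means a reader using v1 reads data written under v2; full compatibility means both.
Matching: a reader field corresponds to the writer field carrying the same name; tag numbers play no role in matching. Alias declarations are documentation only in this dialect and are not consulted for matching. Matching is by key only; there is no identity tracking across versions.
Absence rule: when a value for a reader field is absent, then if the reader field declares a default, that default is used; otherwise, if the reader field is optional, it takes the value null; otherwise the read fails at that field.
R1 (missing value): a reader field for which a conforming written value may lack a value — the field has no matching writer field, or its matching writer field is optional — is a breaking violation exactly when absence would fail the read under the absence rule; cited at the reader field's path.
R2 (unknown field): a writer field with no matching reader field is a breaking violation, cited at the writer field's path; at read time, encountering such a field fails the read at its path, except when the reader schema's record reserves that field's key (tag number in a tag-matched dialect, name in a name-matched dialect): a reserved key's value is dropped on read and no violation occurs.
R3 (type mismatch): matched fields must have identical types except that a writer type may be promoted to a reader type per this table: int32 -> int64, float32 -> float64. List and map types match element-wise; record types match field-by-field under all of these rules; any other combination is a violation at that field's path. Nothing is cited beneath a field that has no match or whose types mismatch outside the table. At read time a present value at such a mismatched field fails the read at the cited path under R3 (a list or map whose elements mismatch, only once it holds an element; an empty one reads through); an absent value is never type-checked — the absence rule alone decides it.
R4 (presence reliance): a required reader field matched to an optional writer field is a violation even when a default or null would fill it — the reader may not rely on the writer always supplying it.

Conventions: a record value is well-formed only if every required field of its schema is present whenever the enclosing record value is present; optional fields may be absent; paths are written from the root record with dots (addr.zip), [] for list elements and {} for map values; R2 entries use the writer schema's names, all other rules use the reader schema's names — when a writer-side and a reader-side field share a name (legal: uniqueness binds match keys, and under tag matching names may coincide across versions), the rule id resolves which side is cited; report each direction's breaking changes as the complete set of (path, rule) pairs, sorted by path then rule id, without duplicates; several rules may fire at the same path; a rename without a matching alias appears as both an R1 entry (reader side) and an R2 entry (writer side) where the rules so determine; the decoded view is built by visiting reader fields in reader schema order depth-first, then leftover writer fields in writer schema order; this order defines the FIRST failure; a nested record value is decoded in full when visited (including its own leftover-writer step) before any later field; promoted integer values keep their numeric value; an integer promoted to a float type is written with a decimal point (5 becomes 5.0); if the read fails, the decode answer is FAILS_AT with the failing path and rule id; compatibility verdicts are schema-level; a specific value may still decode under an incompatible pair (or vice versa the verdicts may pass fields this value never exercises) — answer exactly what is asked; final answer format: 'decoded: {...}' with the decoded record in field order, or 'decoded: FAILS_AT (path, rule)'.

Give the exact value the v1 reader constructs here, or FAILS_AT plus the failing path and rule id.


decoded: FAILS_AT (addr.balance, R2)

each type pair in Invoice: writer, then reader
decoding the Invoice value with the v1 reader:
  tags := [true, false]
  addr.weight := -2.5
  addr.price := null (missing; optional => null)
  read fails at addr.balance under R2 (unknown field)
  => FAILS_AT (addr.balance, R2)
remaining Invoice differences; none change what is asked:
  renamed field avatar to blob in record Invoice (alias avatar declared on the renamed field) -> schema-level compatibility only; this Invoice value's decode is unchanged


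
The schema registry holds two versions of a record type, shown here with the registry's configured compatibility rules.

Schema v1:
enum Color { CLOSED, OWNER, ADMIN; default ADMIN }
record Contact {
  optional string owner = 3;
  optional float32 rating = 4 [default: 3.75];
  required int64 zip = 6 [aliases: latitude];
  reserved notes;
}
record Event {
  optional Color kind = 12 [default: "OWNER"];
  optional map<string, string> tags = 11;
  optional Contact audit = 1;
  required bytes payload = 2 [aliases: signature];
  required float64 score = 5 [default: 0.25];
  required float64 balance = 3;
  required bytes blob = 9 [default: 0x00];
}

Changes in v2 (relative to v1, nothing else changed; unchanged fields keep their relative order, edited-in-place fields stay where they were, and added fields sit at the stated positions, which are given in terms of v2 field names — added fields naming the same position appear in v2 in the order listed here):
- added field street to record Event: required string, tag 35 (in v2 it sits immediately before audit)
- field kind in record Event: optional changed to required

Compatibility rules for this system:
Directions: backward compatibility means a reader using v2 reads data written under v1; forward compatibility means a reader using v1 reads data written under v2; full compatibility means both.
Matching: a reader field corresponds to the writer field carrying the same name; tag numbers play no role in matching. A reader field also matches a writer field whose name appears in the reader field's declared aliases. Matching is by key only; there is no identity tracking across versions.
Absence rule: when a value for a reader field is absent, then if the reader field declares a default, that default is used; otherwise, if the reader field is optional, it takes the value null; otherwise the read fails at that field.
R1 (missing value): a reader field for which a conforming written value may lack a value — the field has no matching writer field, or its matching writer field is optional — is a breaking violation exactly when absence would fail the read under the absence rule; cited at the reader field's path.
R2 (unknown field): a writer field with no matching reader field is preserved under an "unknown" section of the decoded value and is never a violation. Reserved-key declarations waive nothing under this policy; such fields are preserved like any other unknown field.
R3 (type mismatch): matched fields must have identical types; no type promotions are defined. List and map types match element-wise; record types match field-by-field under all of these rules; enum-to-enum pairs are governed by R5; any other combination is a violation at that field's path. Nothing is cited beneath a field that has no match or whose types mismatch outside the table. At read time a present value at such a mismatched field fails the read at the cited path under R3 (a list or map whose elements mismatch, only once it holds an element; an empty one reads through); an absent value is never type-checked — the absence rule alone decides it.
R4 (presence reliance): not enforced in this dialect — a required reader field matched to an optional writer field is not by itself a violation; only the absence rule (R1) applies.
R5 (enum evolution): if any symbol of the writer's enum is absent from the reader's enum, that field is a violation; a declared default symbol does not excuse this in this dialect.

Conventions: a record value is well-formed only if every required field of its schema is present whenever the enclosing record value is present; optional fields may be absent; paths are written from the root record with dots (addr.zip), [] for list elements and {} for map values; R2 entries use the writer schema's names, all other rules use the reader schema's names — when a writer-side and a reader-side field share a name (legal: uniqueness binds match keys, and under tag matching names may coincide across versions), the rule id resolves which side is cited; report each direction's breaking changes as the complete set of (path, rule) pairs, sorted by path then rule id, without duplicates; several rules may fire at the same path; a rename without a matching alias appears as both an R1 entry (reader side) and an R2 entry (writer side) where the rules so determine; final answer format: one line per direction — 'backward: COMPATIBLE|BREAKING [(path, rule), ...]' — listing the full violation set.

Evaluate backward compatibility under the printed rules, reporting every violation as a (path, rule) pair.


backward: BREAKING [(street, R1)]

each type pair in Event: writer, then reader
backward on Event — v2 reading data written by v1:
  Color -> Color, writer optional: kind aligns to kind
  map<string, string> -> map<string, string>, writer optional: tags aligns to tags
  street has no writer counterpart
  Contact -> Contact, writer optional: audit aligns to audit
  bytes -> bytes, writer required: payload aligns to payload
  float64 -> float64, writer required: score aligns to score
  float64 -> float64, writer required: balance aligns to balance
  bytes -> bytes, writer required: blob aligns to blob
  string -> string, writer optional: audit.owner aligns to audit.owner
  float32 -> float32, writer optional: audit.rating aligns to audit.rating
  int64 -> int64, writer required: audit.zip aligns to audit.zip
  R1 fires at street
  => 1 violation(s): backward is BREAKING for Event
checking off the Event differences that do not matter here:
  field kind in record Event: optional changed to required -> inert for the asked Event verdict: nothing fires


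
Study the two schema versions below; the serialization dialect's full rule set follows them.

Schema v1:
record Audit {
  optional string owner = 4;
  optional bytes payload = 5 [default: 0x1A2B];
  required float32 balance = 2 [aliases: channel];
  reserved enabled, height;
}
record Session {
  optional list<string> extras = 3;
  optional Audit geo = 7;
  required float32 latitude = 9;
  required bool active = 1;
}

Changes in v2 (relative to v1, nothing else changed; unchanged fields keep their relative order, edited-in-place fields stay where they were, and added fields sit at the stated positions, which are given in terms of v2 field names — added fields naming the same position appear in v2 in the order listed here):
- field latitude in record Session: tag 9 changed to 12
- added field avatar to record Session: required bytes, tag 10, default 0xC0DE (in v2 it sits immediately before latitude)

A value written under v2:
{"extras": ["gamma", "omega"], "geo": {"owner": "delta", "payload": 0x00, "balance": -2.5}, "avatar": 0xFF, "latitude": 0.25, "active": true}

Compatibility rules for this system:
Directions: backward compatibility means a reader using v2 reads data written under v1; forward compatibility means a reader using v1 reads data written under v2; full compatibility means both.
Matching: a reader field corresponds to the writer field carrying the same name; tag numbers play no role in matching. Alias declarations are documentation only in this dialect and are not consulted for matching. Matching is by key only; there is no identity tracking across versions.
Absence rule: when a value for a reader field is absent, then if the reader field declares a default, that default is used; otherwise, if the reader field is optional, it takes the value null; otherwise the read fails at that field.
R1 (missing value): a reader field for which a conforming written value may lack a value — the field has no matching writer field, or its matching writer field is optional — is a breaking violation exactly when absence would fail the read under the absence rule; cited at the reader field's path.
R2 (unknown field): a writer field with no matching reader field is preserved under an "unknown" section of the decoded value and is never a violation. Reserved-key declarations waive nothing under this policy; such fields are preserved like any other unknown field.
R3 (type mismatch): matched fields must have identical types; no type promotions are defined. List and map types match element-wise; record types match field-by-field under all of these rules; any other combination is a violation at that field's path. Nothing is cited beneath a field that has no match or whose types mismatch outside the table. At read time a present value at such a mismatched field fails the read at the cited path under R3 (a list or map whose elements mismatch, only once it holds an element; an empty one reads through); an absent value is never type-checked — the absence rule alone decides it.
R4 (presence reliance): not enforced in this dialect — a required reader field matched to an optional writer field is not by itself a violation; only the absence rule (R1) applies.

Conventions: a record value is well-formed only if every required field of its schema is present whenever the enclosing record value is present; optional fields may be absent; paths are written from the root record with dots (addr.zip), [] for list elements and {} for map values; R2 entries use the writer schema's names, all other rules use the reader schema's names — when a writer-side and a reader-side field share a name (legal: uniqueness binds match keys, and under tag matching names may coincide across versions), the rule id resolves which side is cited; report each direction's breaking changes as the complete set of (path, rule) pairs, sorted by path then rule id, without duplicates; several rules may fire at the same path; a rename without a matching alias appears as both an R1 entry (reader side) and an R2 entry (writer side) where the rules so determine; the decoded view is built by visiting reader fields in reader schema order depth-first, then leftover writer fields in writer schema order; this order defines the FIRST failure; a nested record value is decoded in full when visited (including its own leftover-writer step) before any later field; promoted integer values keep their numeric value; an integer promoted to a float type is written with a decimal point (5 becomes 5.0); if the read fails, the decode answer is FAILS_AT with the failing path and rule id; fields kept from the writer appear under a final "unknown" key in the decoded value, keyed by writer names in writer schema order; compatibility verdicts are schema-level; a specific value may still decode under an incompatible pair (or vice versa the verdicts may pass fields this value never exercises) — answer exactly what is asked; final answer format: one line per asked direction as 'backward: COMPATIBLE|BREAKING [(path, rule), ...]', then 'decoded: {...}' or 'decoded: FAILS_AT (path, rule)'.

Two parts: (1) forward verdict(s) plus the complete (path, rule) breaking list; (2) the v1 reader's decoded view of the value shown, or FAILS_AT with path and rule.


forward: COMPATIBLE []; decoded: {"extras": ["gamma", "omega"], "geo": {"owner": "delta", "payload": 0x00, "balance": -2.5}, "latitude": 0.25, "active": true, "unknown": {"avatar": 0xFF}}

in Session below, arrows point writer -> reader
forward pass over Session, reader schema v1, writer schema v2:
  writer optional, list<string> -> list<string>: reader extras maps from writer extras
  writer optional, Audit -> Audit: reader geo maps from writer geo
  writer required, float32 -> float32: reader latitude maps from writer latitude
  writer required, bool -> bool: reader active maps from writer active
  writer avatar: unknown to reader
  writer optional, string -> string: reader geo.owner maps from writer geo.owner
  writer optional, bytes -> bytes: reader geo.payload maps from writer geo.payload
  writer required, float32 -> float32: reader geo.balance maps from writer geo.balance
  => forward: COMPATIBLE
decoding the Session value with the v1 reader:
  extras := ["gamma", "omega"]
  geo.owner := "delta"
  geo.payload := 0x00
  geo.balance := -2.5
  latitude := 0.25
  active := true
  writer avatar: kept under "unknown"
  => decoded: {"extras": ["gamma", "omega"], "geo": {"owner": "delta", "payload": 0x00, "balance": -2.5}, "latitude": 0.25, "active": true, "unknown": {"avatar": 0xFF}}
the other Session changes do not affect what is asked:
  field latitude in record Session: tag 9 changed to 12 -> inert for the asked Session verdict: nothing fires


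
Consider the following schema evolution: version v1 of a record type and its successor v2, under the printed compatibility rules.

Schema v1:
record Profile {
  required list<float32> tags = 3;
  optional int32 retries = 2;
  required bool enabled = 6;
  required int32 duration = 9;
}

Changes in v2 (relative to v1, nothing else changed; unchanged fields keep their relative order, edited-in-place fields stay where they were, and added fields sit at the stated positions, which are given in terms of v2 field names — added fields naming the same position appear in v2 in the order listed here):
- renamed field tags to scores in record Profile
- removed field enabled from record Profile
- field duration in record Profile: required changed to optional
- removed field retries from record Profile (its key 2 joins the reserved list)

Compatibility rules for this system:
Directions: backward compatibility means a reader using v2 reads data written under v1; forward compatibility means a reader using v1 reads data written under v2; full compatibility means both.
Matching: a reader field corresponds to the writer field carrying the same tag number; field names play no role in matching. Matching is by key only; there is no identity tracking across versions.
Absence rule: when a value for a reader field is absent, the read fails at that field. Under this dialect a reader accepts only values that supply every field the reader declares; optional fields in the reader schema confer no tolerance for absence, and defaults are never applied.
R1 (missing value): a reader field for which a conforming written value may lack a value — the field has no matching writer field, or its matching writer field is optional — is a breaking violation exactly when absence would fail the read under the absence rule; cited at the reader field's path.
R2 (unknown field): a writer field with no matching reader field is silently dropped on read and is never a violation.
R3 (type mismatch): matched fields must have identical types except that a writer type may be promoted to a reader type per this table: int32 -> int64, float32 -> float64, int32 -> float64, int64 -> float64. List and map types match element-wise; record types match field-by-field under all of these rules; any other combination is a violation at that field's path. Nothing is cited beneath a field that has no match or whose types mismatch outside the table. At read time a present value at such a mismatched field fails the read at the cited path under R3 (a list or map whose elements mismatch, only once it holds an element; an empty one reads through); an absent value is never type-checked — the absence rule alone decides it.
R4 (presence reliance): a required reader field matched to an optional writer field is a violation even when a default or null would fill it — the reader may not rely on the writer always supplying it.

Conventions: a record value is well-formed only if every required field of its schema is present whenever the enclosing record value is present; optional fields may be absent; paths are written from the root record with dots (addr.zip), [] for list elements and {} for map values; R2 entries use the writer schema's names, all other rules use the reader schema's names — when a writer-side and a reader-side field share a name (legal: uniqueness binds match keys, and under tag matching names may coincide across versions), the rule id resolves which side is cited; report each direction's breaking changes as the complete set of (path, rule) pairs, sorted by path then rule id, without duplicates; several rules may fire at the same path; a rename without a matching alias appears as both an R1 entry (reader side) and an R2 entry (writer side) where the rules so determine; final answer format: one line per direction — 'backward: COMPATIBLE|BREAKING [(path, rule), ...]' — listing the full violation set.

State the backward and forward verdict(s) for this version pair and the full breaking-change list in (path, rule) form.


backward: COMPATIBLE []; forward: BREAKING [(duration, R1), (duration, R4), (enabled, R1), (retries, R1)]

arrows below run writer -> reader for Profile
backward analysis of Profile with v2 as reader and v1 as writer:
  list<float32> -> list<float32>, writer required: scores aligns to tags
  int32 -> int32, writer required: duration aligns to duration
  retries (writer side), unknown to reader
  enabled (writer side), unknown to reader
  => no violations; backward on Profile: COMPATIBLE
forward analysis of Profile with v1 as reader and v2 as writer:
  list<float32> -> list<float32>, writer required: tags aligns to scores
  retries: no writer match
  enabled: no writer match
  int32 -> int32, writer optional: duration aligns to duration
  rule R1 violated at duration
  rule R4 violated at duration
  rule R1 violated at enabled
  rule R1 violated at retries
  => 4 violation(s): forward is BREAKING for Profile


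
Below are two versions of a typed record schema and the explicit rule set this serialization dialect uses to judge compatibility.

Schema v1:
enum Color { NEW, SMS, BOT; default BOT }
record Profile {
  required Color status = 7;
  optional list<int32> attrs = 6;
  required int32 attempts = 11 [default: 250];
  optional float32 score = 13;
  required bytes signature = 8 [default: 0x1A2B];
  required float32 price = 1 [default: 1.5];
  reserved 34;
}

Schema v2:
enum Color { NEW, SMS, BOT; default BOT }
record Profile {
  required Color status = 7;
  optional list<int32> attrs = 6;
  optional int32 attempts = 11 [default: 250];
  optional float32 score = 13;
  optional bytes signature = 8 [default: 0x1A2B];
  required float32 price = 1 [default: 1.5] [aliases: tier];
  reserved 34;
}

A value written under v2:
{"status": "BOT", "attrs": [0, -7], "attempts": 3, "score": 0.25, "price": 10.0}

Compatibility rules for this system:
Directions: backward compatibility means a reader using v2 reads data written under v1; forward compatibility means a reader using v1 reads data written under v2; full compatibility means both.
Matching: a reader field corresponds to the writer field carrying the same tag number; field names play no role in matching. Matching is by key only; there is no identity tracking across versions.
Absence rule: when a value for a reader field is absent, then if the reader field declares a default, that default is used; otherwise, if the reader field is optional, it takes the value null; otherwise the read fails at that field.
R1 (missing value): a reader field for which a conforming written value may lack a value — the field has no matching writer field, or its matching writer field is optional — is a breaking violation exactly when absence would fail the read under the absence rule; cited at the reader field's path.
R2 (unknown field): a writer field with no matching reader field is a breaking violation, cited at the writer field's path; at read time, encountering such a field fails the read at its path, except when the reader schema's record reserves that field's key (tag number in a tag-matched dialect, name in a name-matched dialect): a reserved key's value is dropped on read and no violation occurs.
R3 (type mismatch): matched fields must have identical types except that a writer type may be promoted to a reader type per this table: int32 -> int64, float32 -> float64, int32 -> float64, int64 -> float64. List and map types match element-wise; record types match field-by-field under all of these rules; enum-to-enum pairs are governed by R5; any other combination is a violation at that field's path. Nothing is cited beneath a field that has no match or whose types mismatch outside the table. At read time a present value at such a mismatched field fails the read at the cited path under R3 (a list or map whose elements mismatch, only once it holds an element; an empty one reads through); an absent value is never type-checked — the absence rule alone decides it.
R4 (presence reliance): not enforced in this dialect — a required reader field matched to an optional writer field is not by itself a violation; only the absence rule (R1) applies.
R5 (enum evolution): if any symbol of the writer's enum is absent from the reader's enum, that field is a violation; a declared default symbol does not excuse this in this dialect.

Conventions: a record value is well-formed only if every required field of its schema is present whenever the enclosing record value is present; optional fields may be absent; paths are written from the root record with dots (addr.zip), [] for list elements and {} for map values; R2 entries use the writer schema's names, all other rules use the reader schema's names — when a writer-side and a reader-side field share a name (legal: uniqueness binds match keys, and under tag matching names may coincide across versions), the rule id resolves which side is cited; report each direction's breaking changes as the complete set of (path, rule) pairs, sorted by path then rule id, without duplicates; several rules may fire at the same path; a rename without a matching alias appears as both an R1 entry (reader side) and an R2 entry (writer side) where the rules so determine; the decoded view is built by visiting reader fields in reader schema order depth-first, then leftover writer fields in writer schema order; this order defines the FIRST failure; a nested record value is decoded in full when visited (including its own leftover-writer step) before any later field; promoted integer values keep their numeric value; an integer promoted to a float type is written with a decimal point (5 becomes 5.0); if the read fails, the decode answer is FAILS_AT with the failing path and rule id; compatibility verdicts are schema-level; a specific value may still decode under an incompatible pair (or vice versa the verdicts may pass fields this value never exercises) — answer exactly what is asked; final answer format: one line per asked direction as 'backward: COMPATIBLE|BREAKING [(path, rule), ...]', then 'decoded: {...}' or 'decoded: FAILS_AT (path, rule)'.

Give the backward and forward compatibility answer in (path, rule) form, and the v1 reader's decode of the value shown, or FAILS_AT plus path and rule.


backward: COMPATIBLE []; forward: COMPATIBLE []; decoded: {"status": "BOT", "attrs": [0, -7], "attempts": 3, "score": 0.25, "signature": 0x1A2B, "price": 10.0}

the writer's type comes first in each Profile pair
backward pass over Profile, reader schema v2, writer schema v1:
  status <- status (Color -> Color, writer required)
  attrs <- attrs (list<int32> -> list<int32>, writer optional)
  attempts <- attempts (int32 -> int32, writer required)
  score <- score (float32 -> float32, writer optional)
  signature <- signature (bytes -> bytes, writer required)
  price <- price (float32 -> float32, writer required)
  nothing fires on Profile: backward is COMPATIBLE
forward pass over Profile, reader schema v1, writer schema v2:
  status <- status (Color -> Color, writer required)
  attrs <- attrs (list<int32> -> list<int32>, writer optional)
  attempts <- attempts (int32 -> int32, writer optional)
  score <- score (float32 -> float32, writer optional)
  signature <- signature (bytes -> bytes, writer optional)
  price <- price (float32 -> float32, writer required)
  nothing fires on Profile: forward is COMPATIBLE
decode walk for Profile under reader schema v1:
  status := "BOT"
  attrs := [0, -7]
  attempts := 3
  score := 0.25
  signature := 0x1A2B (absent -> default)
  price := 10.0
  => decoded: {"status": "BOT", "attrs": [0, -7], "attempts": 3, "score": 0.25, "signature": 0x1A2B, "price": 10.0}
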